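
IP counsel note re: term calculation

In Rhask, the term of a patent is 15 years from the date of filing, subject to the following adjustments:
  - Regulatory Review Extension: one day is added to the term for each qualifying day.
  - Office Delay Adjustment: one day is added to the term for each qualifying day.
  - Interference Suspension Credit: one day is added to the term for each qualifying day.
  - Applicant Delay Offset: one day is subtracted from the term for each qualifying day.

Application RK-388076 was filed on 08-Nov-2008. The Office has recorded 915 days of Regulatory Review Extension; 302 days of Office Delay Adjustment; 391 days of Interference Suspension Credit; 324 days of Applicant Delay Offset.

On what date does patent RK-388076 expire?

May 15, 2027

Base term: filing date + 15 years → 8 November 2023.
Regulatory Review Extension: +915 days → 11 May 2026.
Office Delay Adjustment: +302 days → 9 March 2027.
Interference Suspension Credit: +391 days → 3 April 2028.
Applicant Delay Offset: −324 days → 15 May 2027.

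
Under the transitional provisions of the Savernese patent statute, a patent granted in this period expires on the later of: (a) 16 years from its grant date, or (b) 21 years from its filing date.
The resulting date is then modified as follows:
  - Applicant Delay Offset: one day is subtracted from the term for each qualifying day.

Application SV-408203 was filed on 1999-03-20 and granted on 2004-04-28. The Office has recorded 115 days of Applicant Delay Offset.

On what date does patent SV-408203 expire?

(a) grant + 16 years → 28 April 2020.
(b) filing + 21 years → 20 March 2020.
Later of the two: 28 April 2020.
Applicant Delay Offset: −115 days → 4 January 2020.

January 4, 2020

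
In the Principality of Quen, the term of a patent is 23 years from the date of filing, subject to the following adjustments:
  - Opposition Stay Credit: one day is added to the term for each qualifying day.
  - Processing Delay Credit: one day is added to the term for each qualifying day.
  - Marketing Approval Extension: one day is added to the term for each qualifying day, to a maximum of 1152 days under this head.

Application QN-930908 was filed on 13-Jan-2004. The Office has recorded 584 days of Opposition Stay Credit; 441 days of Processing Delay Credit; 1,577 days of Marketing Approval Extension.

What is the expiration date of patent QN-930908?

2032-12-29

Base term: filing date + 23 years → 13 January 2027.
Opposition Stay Credit: +584 days → 19 August 2028.
Processing Delay Credit: +441 days → 3 November 2029.
Marketing Approval Extension: 1577 days claimed exceeds the 1152-day cap, so +1152 days → 29 December 2032.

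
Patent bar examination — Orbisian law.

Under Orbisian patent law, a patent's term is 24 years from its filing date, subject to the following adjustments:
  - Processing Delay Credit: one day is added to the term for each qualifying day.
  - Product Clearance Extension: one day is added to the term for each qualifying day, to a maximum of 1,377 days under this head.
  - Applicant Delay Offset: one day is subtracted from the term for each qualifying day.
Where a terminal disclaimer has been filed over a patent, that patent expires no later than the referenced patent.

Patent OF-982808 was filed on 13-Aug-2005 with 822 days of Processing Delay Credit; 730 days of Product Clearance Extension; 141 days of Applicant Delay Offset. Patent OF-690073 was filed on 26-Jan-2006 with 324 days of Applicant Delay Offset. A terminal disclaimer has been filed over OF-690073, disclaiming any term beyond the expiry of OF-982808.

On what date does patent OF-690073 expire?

2029-03-08

Natural term of OF-690073:
  Base: filing + 24 years → 26 January 2030.
  Applicant Delay Offset: −324 days → 8 March 2029.
Expiry of referenced patent OF-982808:
  Base: filing + 24 years → 13 August 2029.
  Processing Delay Credit: +822 days → 13 November 2031.
  Product Clearance Extension: 730 days (within the 1377-day cap) → +730 days → 12 November 2033.
  Applicant Delay Offset: −141 days → 24 June 2033.
Terminal disclaimer: OF-690073 expires on the earlier of 8 March 2029 and 24 June 2033.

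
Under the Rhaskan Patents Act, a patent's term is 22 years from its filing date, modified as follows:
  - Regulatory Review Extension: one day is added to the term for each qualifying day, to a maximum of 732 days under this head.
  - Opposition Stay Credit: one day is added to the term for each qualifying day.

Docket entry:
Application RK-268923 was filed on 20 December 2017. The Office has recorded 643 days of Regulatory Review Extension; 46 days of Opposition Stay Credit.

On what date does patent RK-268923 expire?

Base term: filing date + 22 years → 20 December 2039.
Regulatory Review Extension: 643 days (within the 732-day cap) → +643 days → 23 September 2041.
Opposition Stay Credit: +46 days → 8 November 2041.

November 8, 2041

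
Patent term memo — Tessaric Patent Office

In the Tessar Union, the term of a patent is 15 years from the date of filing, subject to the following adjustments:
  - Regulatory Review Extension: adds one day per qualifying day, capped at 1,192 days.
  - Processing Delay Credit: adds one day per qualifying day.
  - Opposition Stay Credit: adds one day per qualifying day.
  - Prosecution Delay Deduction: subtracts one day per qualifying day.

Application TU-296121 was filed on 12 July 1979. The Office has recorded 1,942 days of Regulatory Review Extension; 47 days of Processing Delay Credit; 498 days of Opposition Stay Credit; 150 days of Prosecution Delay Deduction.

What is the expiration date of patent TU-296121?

November 15, 1998

Base term: filing date + 15 years → 12 July 1994.
Regulatory Review Extension: 1942 days claimed exceeds the 1192-day cap, so +1192 days → 16 October 1997.
Processing Delay Credit: +47 days → 2 December 1997.
Opposition Stay Credit: +498 days → 14 April 1999.
Prosecution Delay Deduction: −150 days → 15 November 1998.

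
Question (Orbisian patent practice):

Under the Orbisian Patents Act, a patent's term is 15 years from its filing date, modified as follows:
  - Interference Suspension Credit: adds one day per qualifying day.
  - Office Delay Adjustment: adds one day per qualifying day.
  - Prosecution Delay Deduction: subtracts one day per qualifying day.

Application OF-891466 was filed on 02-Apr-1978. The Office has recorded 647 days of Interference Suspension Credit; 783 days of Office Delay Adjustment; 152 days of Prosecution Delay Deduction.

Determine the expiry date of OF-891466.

1996-10-01

Base term: filing date + 15 years → 2 April 1993.
Interference Suspension Credit: +647 days → 9 January 1995.
Office Delay Adjustment: +783 days → 2 March 1997.
Prosecution Delay Deduction: −152 days → 1 October 1996.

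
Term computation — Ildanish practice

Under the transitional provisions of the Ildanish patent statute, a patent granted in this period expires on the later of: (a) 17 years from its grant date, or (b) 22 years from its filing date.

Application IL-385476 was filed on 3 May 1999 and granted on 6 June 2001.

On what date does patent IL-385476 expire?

(a) grant + 17 years → 6 June 2018.
(b) filing + 22 years → 3 May 2021.
Later of the two: 3 May 2021.

2021-05-03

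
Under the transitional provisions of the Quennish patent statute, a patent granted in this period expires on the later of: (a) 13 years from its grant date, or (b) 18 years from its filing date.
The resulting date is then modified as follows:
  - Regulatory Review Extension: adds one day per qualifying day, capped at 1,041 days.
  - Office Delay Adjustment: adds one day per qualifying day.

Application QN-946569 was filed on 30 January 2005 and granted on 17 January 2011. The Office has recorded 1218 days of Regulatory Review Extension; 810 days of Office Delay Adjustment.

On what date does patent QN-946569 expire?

(a) grant + 13 years → 17 January 2024.
(b) filing + 18 years → 30 January 2023.
Later of the two: 17 January 2024.
Regulatory Review Extension: 1218 days claimed exceeds the 1041-day cap, so +1041 days → 23 November 2026.
Office Delay Adjustment: +810 days → 10 February 2029.

2029-02-10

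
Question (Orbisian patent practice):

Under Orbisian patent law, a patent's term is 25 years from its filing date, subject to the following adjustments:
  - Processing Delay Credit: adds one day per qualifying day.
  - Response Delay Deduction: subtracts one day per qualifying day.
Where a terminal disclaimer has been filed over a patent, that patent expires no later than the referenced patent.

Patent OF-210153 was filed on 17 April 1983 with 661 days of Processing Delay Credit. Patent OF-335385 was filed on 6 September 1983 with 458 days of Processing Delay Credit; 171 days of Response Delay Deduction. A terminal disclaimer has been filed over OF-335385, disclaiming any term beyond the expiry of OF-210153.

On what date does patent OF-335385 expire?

June 20, 2009

Natural term of OF-335385:
  Base: filing + 25 years → 6 September 2008.
  Processing Delay Credit: +458 days → 8 December 2009.
  Response Delay Deduction: −171 days → 20 June 2009.
Expiry of referenced patent OF-210153:
  Base: filing + 25 years → 17 April 2008.
  Processing Delay Credit: +661 days → 7 February 2010.
Terminal disclaimer: OF-335385 expires on the earlier of 20 June 2009 and 7 February 2010.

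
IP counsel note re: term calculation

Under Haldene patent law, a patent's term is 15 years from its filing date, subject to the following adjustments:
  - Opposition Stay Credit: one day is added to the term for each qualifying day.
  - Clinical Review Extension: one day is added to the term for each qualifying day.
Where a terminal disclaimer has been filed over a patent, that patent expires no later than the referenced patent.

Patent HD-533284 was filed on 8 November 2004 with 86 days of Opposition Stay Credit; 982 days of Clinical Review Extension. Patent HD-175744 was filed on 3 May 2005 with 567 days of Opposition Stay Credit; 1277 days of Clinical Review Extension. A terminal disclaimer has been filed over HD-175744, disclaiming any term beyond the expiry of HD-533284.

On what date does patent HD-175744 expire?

Natural term of HD-175744:
  Base: filing + 15 years → 3 May 2020.
  Opposition Stay Credit: +567 days → 21 November 2021.
  Clinical Review Extension: +1277 days → 21 May 2025.
Expiry of referenced patent HD-533284:
  Base: filing + 15 years → 8 November 2019.
  Opposition Stay Credit: +86 days → 2 February 2020.
  Clinical Review Extension: +982 days → 11 October 2022.
Terminal disclaimer: HD-175744 expires on the earlier of 21 May 2025 and 11 October 2022.

October 11, 2022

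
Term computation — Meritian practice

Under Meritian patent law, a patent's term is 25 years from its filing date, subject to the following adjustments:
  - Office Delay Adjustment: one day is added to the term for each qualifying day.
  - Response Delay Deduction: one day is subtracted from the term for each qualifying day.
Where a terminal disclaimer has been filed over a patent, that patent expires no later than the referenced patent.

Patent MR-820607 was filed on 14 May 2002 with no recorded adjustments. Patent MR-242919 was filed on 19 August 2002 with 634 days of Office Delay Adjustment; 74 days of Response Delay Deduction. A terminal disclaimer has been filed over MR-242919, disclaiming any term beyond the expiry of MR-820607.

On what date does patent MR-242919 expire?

Natural term of MR-242919:
  Base: filing + 25 years → 19 August 2027.
  Office Delay Adjustment: +634 days → 14 May 2029.
  Response Delay Deduction: −74 days → 1 March 2029.
Expiry of referenced patent MR-820607:
  Base: filing + 25 years → 14 May 2027.
Terminal disclaimer: MR-242919 expires on the earlier of 1 March 2029 and 14 May 2027.

2027-05-14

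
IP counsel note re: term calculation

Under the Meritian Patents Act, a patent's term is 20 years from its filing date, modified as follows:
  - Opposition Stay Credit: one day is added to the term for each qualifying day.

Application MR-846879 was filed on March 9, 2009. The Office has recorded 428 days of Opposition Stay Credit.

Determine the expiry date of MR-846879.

May 11, 2030

Base term: filing date + 20 years → 9 March 2029.
Opposition Stay Credit: +428 days → 11 May 2030.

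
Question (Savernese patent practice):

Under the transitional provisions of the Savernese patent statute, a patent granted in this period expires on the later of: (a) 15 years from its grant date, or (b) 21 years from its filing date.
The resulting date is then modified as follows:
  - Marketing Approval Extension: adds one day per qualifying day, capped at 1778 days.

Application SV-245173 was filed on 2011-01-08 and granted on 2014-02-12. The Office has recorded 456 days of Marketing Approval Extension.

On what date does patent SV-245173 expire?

2033-04-08

(a) grant + 15 years → 12 February 2029.
(b) filing + 21 years → 8 January 2032.
Later of the two: 8 January 2032.
Marketing Approval Extension: 456 days (within the 1778-day cap) → +456 days → 8 April 2033.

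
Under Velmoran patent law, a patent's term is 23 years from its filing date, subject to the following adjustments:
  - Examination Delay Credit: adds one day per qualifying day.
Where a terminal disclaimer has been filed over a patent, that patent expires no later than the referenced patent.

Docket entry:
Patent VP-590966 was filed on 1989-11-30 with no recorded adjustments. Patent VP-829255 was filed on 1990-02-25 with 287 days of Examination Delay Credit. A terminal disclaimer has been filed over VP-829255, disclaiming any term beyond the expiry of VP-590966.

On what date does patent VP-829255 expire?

Natural term of VP-829255:
  Base: filing + 23 years → 25 February 2013.
  Examination Delay Credit: +287 days → 9 December 2013.
Expiry of referenced patent VP-590966:
  Base: filing + 23 years → 30 November 2012.
Terminal disclaimer: VP-829255 expires on the earlier of 9 December 2013 and 30 November 2012.

November 30, 2012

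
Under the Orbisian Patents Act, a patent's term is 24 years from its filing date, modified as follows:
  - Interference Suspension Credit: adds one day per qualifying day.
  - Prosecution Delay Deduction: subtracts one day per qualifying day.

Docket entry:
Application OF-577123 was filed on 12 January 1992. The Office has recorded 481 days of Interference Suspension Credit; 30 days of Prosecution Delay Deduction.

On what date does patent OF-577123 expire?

April 7, 2017

Base term: filing date + 24 years → 12 January 2016.
Interference Suspension Credit: +481 days → 7 May 2017.
Prosecution Delay Deduction: −30 days → 7 April 2017.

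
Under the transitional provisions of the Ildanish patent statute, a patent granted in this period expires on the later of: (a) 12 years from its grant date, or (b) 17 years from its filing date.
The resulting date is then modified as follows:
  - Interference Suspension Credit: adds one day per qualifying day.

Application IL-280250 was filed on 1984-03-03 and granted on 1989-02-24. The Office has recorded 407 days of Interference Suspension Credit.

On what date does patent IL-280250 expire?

April 14, 2002

(a) grant + 12 years → 24 February 2001.
(b) filing + 17 years → 3 March 2001.
Later of the two: 3 March 2001.
Interference Suspension Credit: +407 days → 14 April 2002.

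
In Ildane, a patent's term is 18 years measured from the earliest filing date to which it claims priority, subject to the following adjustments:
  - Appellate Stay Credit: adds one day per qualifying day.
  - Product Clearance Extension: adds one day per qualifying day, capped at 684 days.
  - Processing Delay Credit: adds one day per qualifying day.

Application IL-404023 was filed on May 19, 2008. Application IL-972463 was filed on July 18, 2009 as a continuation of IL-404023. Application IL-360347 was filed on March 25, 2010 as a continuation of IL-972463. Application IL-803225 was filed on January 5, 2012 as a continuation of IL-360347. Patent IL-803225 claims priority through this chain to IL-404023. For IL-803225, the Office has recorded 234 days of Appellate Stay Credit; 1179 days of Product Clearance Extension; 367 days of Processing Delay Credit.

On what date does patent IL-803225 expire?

2029-11-24

Earliest priority filing: 19 May 2008.
Base term: 19 May 2008 + 18 years → 19 May 2026.
Appellate Stay Credit: +234 days → 8 January 2027.
Product Clearance Extension: 1179 days claimed exceeds the 684-day cap, so +684 days → 22 November 2028.
Processing Delay Credit: +367 days → 24 November 2029.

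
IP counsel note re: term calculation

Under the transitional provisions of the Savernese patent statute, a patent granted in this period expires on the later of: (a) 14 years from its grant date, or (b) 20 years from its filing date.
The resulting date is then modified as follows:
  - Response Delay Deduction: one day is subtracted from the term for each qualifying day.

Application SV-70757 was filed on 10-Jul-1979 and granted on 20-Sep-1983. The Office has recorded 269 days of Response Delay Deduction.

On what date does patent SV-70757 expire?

(a) grant + 14 years → 20 September 1997.
(b) filing + 20 years → 10 July 1999.
Later of the two: 10 July 1999.
Response Delay Deduction: −269 days → 14 October 1998.

1998-10-14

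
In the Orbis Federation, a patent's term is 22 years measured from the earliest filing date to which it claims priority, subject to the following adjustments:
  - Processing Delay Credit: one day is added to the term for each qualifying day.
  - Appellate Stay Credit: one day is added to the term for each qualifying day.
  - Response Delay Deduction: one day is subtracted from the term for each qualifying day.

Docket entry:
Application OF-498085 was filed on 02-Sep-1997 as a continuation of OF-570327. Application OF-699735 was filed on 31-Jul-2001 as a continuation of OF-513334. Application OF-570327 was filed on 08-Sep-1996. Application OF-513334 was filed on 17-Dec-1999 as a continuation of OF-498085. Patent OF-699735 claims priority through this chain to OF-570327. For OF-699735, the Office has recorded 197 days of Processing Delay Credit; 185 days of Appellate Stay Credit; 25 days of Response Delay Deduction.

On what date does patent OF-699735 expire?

Earliest priority filing: 8 September 1996.
Base term: 8 September 1996 + 22 years → 8 September 2018.
Processing Delay Credit: +197 days → 24 March 2019.
Appellate Stay Credit: +185 days → 25 September 2019.
Response Delay Deduction: −25 days → 31 August 2019.

August 31, 2019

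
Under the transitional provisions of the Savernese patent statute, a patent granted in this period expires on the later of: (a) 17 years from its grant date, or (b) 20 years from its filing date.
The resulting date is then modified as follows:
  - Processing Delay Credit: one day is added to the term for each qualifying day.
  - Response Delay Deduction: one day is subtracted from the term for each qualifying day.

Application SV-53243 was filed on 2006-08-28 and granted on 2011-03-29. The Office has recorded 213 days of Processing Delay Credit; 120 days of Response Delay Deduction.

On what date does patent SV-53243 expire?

June 30, 2028

(a) grant + 17 years → 29 March 2028.
(b) filing + 20 years → 28 August 2026.
Later of the two: 29 March 2028.
Processing Delay Credit: +213 days → 28 October 2028.
Response Delay Deduction: −120 days → 30 June 2028.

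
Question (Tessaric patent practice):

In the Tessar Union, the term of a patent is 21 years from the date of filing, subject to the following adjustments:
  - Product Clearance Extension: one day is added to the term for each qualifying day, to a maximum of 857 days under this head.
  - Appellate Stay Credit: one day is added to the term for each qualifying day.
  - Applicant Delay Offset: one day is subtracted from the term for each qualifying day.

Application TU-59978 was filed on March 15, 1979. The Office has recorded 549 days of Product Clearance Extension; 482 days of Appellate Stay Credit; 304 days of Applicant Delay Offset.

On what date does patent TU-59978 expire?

2002-03-12

Base term: filing date + 21 years → 15 March 2000.
Product Clearance Extension: 549 days (within the 857-day cap) → +549 days → 15 September 2001.
Appellate Stay Credit: +482 days → 10 January 2003.
Applicant Delay Offset: −304 days → 12 March 2002.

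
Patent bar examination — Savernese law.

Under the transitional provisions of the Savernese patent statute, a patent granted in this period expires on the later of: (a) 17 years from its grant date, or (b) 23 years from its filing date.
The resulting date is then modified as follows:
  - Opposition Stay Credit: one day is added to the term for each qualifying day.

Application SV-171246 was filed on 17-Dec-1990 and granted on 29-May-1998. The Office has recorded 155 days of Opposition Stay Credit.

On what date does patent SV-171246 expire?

(a) grant + 17 years → 29 May 2015.
(b) filing + 23 years → 17 December 2013.
Later of the two: 29 May 2015.
Opposition Stay Credit: +155 days → 31 October 2015.

2015-10-31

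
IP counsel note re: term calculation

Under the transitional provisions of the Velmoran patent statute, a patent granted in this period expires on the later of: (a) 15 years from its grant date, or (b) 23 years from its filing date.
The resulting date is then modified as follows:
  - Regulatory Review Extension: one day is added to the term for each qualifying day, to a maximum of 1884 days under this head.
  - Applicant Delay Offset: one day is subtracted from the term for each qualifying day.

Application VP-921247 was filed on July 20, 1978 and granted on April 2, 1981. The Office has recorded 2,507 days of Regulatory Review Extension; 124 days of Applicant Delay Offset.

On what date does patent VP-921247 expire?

May 15, 2006

(a) grant + 15 years → 2 April 1996.
(b) filing + 23 years → 20 July 2001.
Later of the two: 20 July 2001.
Regulatory Review Extension: 2507 days claimed exceeds the 1884-day cap, so +1884 days → 16 September 2006.
Applicant Delay Offset: −124 days → 15 May 2006.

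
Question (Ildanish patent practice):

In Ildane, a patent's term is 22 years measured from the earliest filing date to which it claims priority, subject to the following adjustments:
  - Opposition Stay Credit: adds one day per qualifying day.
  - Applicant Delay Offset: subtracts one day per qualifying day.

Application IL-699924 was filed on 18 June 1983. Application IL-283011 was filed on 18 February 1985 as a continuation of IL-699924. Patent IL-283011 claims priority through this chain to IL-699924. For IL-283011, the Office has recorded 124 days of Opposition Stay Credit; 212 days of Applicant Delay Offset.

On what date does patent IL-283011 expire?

Earliest priority filing: 18 June 1983.
Base term: 18 June 1983 + 22 years → 18 June 2005.
Opposition Stay Credit: +124 days → 20 October 2005.
Applicant Delay Offset: −212 days → 22 March 2005.

March 22, 2005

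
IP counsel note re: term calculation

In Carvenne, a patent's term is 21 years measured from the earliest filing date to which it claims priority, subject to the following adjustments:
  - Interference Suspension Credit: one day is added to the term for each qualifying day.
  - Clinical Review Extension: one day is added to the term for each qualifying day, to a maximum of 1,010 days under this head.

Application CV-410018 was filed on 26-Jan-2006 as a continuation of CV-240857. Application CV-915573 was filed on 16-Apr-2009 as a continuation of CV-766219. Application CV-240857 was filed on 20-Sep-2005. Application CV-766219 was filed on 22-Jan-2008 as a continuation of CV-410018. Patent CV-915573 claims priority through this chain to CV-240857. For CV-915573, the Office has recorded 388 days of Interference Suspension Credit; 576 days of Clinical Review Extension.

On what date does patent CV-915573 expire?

Earliest priority filing: 20 September 2005.
Base term: 20 September 2005 + 21 years → 20 September 2026.
Interference Suspension Credit: +388 days → 13 October 2027.
Clinical Review Extension: 576 days (within the 1010-day cap) → +576 days → 11 May 2029.

2029-05-11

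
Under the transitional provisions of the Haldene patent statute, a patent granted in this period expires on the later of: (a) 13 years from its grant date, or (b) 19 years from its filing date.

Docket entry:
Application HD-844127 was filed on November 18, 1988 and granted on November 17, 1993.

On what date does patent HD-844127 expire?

(a) grant + 13 years → 17 November 2006.
(b) filing + 19 years → 18 November 2007.
Later of the two: 18 November 2007.

November 18, 2007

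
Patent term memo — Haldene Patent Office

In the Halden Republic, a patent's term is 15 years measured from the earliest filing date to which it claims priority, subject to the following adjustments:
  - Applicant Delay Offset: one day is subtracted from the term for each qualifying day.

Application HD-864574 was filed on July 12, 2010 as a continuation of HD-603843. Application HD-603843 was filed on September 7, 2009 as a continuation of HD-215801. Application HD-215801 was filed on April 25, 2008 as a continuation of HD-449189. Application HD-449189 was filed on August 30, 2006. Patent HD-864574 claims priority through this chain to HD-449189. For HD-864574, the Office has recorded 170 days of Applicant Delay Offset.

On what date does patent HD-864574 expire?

Earliest priority filing: 30 August 2006.
Base term: 30 August 2006 + 15 years → 30 August 2021.
Applicant Delay Offset: −170 days → 13 March 2021.

March 13, 2021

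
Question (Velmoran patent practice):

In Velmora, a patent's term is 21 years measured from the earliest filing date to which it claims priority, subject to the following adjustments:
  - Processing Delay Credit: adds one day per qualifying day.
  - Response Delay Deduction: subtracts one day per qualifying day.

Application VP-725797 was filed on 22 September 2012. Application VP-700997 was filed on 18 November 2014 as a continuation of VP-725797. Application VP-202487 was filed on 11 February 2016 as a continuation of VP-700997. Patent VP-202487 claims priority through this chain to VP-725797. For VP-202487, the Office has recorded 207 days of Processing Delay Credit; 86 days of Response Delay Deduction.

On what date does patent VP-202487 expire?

2034-01-21

Earliest priority filing: 22 September 2012.
Base term: 22 September 2012 + 21 years → 22 September 2033.
Processing Delay Credit: +207 days → 17 April 2034.
Response Delay Deduction: −86 days → 21 January 2034.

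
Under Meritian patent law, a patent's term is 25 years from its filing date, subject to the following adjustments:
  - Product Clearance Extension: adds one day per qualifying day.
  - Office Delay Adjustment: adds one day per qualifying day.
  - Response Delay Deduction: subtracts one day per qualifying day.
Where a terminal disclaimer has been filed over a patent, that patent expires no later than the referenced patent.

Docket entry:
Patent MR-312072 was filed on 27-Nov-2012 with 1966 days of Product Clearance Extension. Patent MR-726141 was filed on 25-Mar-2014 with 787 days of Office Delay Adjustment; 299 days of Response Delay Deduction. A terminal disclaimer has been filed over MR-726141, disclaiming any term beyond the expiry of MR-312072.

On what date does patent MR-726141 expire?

Natural term of MR-726141:
  Base: filing + 25 years → 25 March 2039.
  Office Delay Adjustment: +787 days → 20 May 2041.
  Response Delay Deduction: −299 days → 25 July 2040.
Expiry of referenced patent MR-312072:
  Base: filing + 25 years → 27 November 2037.
  Product Clearance Extension: +1966 days → 16 April 2043.
Terminal disclaimer: MR-726141 expires on the earlier of 25 July 2040 and 16 April 2043.

2040-07-25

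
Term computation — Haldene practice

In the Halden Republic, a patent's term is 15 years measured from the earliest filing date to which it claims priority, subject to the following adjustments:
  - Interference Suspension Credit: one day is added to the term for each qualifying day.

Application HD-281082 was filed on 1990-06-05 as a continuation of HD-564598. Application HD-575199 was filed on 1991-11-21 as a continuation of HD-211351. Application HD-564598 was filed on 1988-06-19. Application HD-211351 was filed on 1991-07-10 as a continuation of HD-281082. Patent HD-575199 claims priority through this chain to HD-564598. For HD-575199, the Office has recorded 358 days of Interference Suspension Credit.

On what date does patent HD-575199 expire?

2004-06-11

Earliest priority filing: 19 June 1988.
Base term: 19 June 1988 + 15 years → 19 June 2003.
Interference Suspension Credit: +358 days → 11 June 2004.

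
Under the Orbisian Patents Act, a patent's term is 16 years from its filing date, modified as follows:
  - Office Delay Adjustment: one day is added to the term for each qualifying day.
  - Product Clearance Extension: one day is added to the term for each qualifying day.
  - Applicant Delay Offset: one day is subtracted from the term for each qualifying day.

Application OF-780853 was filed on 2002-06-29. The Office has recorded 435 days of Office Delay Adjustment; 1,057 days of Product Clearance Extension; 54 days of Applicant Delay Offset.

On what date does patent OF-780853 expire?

Base term: filing date + 16 years → 29 June 2018.
Office Delay Adjustment: +435 days → 7 September 2019.
Product Clearance Extension: +1057 days → 30 July 2022.
Applicant Delay Offset: −54 days → 6 June 2022.

2022-06-06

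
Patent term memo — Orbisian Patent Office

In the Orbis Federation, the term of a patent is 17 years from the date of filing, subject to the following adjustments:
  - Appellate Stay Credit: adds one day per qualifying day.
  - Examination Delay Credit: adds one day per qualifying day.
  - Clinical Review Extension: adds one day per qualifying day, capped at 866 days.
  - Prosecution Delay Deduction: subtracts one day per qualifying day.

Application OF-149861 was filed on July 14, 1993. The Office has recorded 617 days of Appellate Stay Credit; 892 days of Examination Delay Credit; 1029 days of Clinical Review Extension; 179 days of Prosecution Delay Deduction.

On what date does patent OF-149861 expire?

2016-07-18

Base term: filing date + 17 years → 14 July 2010.
Appellate Stay Credit: +617 days → 22 March 2012.
Examination Delay Credit: +892 days → 31 August 2014.
Clinical Review Extension: 1029 days claimed exceeds the 866-day cap, so +866 days → 13 January 2017.
Prosecution Delay Deduction: −179 days → 18 July 2016.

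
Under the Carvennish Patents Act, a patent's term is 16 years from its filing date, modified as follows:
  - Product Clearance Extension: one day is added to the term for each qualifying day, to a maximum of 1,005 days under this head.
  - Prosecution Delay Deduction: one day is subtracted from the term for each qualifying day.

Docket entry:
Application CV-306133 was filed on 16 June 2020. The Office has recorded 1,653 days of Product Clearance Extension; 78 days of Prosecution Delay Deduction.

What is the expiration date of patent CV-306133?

Base term: filing date + 16 years → 16 June 2036.
Product Clearance Extension: 1653 days claimed exceeds the 1005-day cap, so +1005 days → 18 March 2039.
Prosecution Delay Deduction: −78 days → 30 December 2038.

December 30, 2038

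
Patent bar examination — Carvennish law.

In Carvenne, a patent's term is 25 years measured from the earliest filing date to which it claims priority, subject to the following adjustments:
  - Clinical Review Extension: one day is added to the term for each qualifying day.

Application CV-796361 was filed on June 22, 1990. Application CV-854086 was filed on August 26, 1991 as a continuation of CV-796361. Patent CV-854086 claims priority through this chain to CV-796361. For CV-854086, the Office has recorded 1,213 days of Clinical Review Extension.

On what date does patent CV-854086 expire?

2018-10-17

Earliest priority filing: 22 June 1990.
Base term: 22 June 1990 + 25 years → 22 June 2015.
Clinical Review Extension: +1213 days → 17 October 2018.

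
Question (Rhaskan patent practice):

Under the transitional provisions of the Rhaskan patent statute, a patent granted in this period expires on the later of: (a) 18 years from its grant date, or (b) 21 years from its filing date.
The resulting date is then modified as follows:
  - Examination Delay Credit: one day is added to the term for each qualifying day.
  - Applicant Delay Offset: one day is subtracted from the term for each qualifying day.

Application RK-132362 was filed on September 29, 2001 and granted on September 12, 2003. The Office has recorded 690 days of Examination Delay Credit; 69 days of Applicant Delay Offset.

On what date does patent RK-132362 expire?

(a) grant + 18 years → 12 September 2021.
(b) filing + 21 years → 29 September 2022.
Later of the two: 29 September 2022.
Examination Delay Credit: +690 days → 19 August 2024.
Applicant Delay Offset: −69 days → 11 June 2024.

June 11, 2024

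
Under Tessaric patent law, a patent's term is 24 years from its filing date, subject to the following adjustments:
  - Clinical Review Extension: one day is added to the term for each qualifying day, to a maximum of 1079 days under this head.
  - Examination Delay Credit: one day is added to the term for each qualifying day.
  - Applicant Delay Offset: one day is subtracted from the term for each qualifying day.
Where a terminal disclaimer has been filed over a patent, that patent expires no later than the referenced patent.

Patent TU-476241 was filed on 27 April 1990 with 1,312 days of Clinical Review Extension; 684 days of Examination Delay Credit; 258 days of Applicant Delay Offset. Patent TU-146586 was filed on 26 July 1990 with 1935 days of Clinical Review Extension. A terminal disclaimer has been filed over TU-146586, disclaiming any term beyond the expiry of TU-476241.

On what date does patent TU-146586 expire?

2017-07-09

Natural term of TU-146586:
  Base: filing + 24 years → 26 July 2014.
  Clinical Review Extension: 1935 days claimed exceeds the 1079-day cap, so +1079 days → 9 July 2017.
Expiry of referenced patent TU-476241:
  Base: filing + 24 years → 27 April 2014.
  Clinical Review Extension: 1312 days claimed exceeds the 1079-day cap, so +1079 days → 10 April 2017.
  Examination Delay Credit: +684 days → 23 February 2019.
  Applicant Delay Offset: −258 days → 10 June 2018.
Terminal disclaimer: TU-146586 expires on the earlier of 9 July 2017 and 10 June 2018.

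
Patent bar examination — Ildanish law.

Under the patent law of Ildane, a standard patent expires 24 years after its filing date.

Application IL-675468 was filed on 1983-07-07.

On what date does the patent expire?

July 7, 2007

Filing date + 24 years → 7 July 2007.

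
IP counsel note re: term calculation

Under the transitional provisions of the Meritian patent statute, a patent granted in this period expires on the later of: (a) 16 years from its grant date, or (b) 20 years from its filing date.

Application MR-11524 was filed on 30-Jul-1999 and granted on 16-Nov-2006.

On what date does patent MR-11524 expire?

(a) grant + 16 years → 16 November 2022.
(b) filing + 20 years → 30 July 2019.
Later of the two: 16 November 2022.

2022-11-16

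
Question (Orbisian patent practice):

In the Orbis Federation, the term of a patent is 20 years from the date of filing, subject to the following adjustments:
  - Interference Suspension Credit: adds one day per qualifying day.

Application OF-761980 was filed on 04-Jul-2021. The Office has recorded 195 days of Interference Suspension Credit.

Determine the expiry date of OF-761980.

January 15, 2042

Base term: filing date + 20 years → 4 July 2041.
Interference Suspension Credit: +195 days → 15 January 2042.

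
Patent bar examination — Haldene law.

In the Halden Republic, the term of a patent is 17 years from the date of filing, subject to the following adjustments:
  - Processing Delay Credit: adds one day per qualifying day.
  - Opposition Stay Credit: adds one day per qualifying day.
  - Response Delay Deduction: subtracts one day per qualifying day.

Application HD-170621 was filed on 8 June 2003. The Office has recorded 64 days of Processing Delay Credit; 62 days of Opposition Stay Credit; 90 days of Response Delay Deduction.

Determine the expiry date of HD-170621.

Base term: filing date + 17 years → 8 June 2020.
Processing Delay Credit: +64 days → 11 August 2020.
Opposition Stay Credit: +62 days → 12 October 2020.
Response Delay Deduction: −90 days → 14 July 2020.

July 14, 2020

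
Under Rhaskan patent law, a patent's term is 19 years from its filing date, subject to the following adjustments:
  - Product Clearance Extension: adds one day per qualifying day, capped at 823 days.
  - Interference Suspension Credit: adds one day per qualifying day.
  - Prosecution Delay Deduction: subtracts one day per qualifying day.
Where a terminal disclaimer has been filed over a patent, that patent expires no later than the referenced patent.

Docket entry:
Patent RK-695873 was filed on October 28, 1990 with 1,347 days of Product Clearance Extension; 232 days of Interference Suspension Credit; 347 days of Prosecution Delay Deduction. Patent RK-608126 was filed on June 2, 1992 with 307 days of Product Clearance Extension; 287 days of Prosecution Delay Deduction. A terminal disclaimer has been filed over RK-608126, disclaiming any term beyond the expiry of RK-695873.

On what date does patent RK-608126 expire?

Natural term of RK-608126:
  Base: filing + 19 years → 2 June 2011.
  Product Clearance Extension: 307 days (within the 823-day cap) → +307 days → 4 April 2012.
  Prosecution Delay Deduction: −287 days → 22 June 2011.
Expiry of referenced patent RK-695873:
  Base: filing + 19 years → 28 October 2009.
  Product Clearance Extension: 1347 days claimed exceeds the 823-day cap, so +823 days → 29 January 2012.
  Interference Suspension Credit: +232 days → 17 September 2012.
  Prosecution Delay Deduction: −347 days → 6 October 2011.
Terminal disclaimer: RK-608126 expires on the earlier of 22 June 2011 and 6 October 2011.

2011-06-22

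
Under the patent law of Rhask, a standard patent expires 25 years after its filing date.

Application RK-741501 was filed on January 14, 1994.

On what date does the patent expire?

January 14, 2019

Filing date + 25 years → 14 January 2019.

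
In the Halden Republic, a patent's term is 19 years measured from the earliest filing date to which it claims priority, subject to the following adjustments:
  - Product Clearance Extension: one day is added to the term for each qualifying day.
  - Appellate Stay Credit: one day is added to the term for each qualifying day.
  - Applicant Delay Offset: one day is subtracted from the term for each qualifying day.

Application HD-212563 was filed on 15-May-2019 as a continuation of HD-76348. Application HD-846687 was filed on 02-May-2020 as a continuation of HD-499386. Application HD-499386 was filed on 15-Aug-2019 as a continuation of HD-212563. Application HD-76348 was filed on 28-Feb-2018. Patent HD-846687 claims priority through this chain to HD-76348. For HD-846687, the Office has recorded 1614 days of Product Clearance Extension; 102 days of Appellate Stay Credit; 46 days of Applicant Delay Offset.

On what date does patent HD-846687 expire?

Earliest priority filing: 28 February 2018.
Base term: 28 February 2018 + 19 years → 28 February 2037.
Product Clearance Extension: +1614 days → 31 July 2041.
Appellate Stay Credit: +102 days → 10 November 2041.
Applicant Delay Offset: −46 days → 25 September 2041.

2041-09-25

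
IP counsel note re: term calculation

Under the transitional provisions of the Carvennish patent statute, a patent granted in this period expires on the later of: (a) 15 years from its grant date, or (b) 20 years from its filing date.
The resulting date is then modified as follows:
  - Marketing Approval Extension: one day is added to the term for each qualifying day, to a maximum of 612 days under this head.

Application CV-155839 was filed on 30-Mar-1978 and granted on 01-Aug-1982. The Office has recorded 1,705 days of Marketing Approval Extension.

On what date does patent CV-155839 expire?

(a) grant + 15 years → 1 August 1997.
(b) filing + 20 years → 30 March 1998.
Later of the two: 30 March 1998.
Marketing Approval Extension: 1705 days claimed exceeds the 612-day cap, so +612 days → 2 December 1999.

December 2, 1999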